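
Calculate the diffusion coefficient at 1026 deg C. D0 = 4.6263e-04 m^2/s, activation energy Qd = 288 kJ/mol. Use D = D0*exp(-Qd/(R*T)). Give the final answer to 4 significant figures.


D = D0 * exp(-Qd / (R*T))
T = 1299.15 K
D = 4.6263e-04 * exp(-288e3 / (8.314 * 1299.15))
D = 1.217e-15 m^2/s


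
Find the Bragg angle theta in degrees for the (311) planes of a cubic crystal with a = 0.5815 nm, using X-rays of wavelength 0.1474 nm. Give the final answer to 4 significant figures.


d = a / sqrt(h^2+k^2+l^2)
d = 0.5815 / sqrt(11) = 0.175329 nm
lambda = 2*d*sin(theta)  =>  sin(theta) = lambda / (2*d)
sin(theta) = 0.1474 / (2 * 0.175329) = 0.420353
theta = 24.86 deg


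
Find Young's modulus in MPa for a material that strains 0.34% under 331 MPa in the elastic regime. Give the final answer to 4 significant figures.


E = sigma / epsilon
epsilon = 0.34% = 3.4e-03
E = 331 / 3.4e-03
E = 97350 MPa


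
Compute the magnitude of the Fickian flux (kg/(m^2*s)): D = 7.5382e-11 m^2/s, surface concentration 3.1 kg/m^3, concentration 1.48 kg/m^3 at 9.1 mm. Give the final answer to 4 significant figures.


J = -D * (dC/dx) = D * (C1 - C2) / dx
J = 7.5382e-11 * (3.1 - 1.48) / 9.1e-03
J = 1.342e-08 kg/(m^2*s)


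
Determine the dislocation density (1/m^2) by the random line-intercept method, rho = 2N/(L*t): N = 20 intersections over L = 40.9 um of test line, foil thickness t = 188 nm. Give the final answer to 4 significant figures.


rho = 2N / (L * t)
L = 40.9 um = 4.09e-05 m, t = 188 nm = 1.88e-07 m
rho = 2 * 20 / (4.09e-05 * 1.88e-07)
rho = 5.202e+12 1/m^2


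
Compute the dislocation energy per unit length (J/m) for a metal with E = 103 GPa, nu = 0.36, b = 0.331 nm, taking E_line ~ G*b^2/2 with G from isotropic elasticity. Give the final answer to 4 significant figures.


Step 1: G = E / (2*(1+nu))
G = 103 / (2*(1+0.36)) = 37.8676 GPa = 3.78676e+10 Pa
Step 2: E_line = G*b^2/2
b = 0.331 nm = 3.31e-10 m
E_line = 0.5 * 3.78676e+10 * (3.31e-10)^2 = 2.074e-09 J/m


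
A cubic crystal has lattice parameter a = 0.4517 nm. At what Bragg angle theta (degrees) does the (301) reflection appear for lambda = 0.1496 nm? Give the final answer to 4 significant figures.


d = a / sqrt(h^2+k^2+l^2)
d = 0.4517 / sqrt(10) = 0.14284 nm
lambda = 2*d*sin(theta)  =>  sin(theta) = lambda / (2*d)
sin(theta) = 0.1496 / (2 * 0.14284) = 0.523663
theta = 31.58 deg


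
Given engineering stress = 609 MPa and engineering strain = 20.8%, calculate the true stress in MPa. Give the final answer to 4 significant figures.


sigma_true = sigma_eng * (1 + epsilon_eng)
sigma_true = 609 * (1 + 0.208)
sigma_true = 735.7 MPa


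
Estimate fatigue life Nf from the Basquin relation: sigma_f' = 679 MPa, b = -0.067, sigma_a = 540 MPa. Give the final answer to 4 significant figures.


sigma_a = sigma_f' * (2*Nf)^b
2*Nf = (sigma_a / sigma_f')^(1/b)
2*Nf = (540 / 679)^(1/-0.067)
2*Nf = 30.5293
Nf = 15.26 cycles


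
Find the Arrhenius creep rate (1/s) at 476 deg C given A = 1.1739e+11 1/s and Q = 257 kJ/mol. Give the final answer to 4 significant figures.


rate = A * exp(-Q / (R*T))
T = 476 + 273.15 = 749.15 K
rate = 1.1739e+11 * exp(-257e3 / (8.314 * 749.15))
rate = 1.411e-07 1/s


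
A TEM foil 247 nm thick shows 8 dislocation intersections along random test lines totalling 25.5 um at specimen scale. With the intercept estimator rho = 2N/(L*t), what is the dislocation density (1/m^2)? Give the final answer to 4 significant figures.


rho = 2N / (L * t)
L = 25.5 um = 2.55e-05 m, t = 247 nm = 2.47e-07 m
rho = 2 * 8 / (2.55e-05 * 2.47e-07)
rho = 2.54e+12 1/m^2


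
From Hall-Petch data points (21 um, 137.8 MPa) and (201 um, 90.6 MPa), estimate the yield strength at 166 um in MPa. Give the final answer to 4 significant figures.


sigma_y = sigma0 + k / sqrt(d)
1/sqrt(d1) = 1/sqrt(2.1e-05) = 218.218;  1/sqrt(d2) = 70.5346
k = (sigma1 - sigma2) / (1/sqrt(d1) - 1/sqrt(d2)) = (137.8 - 90.6) / (218.218 - 70.5346) = 0.319603 MPa*m^0.5
sigma0 = sigma1 - k/sqrt(d1) = 137.8 - 0.319603*218.218 = 68.057 MPa
sigma_y(d3) = 68.057 + 0.319603 / sqrt(1.66e-04) = 92.86 MPa


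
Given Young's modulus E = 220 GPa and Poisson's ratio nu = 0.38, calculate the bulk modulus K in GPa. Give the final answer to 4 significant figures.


K = E / (3*(1-2*nu))
K = 220 / (3*(1-2*0.38))
K = 305.6 GPa


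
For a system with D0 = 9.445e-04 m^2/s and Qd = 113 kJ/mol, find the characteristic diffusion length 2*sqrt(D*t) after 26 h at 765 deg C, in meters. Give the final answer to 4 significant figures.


Step 1: D = D0 * exp(-Qd/(R*T))
T = 1038.15 K
D = 9.445e-04 * exp(-113e3 / (8.314 * 1038.15)) = 1.9471e-09 m^2/s
Step 2: L = 2*sqrt(D*t)
t = 26 h = 93600 s
L = 2*sqrt(1.9471e-09 * 93600) = 0.027 m


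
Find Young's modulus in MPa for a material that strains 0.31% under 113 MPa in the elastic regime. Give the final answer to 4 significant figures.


E = sigma / epsilon
epsilon = 0.31% = 3.1e-03
E = 113 / 3.1e-03
E = 36450 MPa


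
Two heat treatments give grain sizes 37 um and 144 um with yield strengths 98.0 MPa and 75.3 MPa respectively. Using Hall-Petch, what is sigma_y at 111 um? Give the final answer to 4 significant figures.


sigma_y = sigma0 + k / sqrt(d)
1/sqrt(d1) = 1/sqrt(3.7e-05) = 164.399;  1/sqrt(d2) = 83.3333
k = (sigma1 - sigma2) / (1/sqrt(d1) - 1/sqrt(d2)) = (98.0 - 75.3) / (164.399 - 83.3333) = 0.28002 MPa*m^0.5
sigma0 = sigma1 - k/sqrt(d1) = 98.0 - 0.28002*164.399 = 51.965 MPa
sigma_y(d3) = 51.965 + 0.28002 / sqrt(1.11e-04) = 78.54 MPa


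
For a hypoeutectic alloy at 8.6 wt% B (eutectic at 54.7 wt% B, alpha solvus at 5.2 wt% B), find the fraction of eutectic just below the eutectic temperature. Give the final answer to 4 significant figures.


f_primary = (C_e - C0) / (C_e - C_alpha_max)
f_primary = (54.7 - 8.6) / (54.7 - 5.2)
f_primary = 0.931313
f_eutectic = 1 - 0.931313 = 0.06869


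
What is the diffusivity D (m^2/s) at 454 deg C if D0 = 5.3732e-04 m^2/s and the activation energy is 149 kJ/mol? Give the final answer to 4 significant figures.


D = D0 * exp(-Qd / (R*T))
T = 727.15 K
D = 5.3732e-04 * exp(-149e3 / (8.314 * 727.15))
D = 1.063e-14 m^2/s


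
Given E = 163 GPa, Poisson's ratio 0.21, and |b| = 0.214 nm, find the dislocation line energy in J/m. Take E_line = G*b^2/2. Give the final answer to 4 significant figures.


Step 1: G = E / (2*(1+nu))
G = 163 / (2*(1+0.21)) = 67.3554 GPa = 6.73554e+10 Pa
Step 2: E_line = G*b^2/2
b = 0.214 nm = 2.14e-10 m
E_line = 0.5 * 6.73554e+10 * (2.14e-10)^2 = 1.542e-09 J/m


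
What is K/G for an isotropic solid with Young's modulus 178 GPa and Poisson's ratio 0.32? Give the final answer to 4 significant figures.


G = E / (2*(1+nu))
G = 178 / (2*(1+0.32)) = 67.4242 GPa
K = E / (3*(1-2*nu))
K = 178 / (3*(1-2*0.32)) = 164.815 GPa
K/G = 164.815 / 67.4242 = 2.444


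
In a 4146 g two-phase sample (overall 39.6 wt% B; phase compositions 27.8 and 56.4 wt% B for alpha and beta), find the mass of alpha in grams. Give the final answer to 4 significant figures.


f_alpha = (C_beta - C0) / (C_beta - C_alpha)
f_alpha = (56.4 - 39.6) / (56.4 - 27.8) = 0.587413
m_alpha = f_alpha * m_total = 0.587413 * 4146 = 2435 g


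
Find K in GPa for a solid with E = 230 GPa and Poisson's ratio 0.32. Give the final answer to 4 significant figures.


K = E / (3*(1-2*nu))
K = 230 / (3*(1-2*0.32))
K = 213 GPa


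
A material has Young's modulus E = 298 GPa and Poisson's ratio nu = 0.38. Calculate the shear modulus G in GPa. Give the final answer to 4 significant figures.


G = E / (2*(1+nu))
G = 298 / (2*(1+0.38))
G = 108 GPa


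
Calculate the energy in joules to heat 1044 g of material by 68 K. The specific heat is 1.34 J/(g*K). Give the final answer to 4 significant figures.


Q = m * cp * dT
Q = 1044 * 1.34 * 68
Q = 95130 J


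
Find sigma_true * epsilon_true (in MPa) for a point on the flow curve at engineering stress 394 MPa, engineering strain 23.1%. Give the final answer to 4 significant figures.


sigma_true = sigma_eng * (1 + epsilon_eng)
sigma_true = 394 * (1 + 0.231) = 485.014 MPa
epsilon_true = ln(1 + epsilon_eng)
epsilon_true = ln(1 + 0.231) = 0.207827
sigma_true * epsilon_true = 485.014 * 0.207827 = 100.8 MPa


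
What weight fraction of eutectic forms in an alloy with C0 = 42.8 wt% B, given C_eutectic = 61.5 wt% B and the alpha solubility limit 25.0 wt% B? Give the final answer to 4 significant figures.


f_primary = (C_e - C0) / (C_e - C_alpha_max)
f_primary = (61.5 - 42.8) / (61.5 - 25.0)
f_primary = 0.512329
f_eutectic = 1 - 0.512329 = 0.4877


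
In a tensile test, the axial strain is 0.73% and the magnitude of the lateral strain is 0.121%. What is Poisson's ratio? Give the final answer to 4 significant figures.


nu = -epsilon_lat / epsilon_axial
Lateral strain is contraction (negative), so using magnitudes:
nu = 0.121 / 0.73
nu = 0.1658


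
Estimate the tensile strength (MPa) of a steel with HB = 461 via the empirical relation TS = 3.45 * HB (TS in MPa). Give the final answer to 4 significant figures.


TS (MPa) = 3.45 * HB
TS = 3.45 * 461
TS = 1590 MPa


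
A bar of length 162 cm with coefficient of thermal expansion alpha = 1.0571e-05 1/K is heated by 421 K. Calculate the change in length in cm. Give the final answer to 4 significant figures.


dL = L0 * alpha * dT
dL = 162 * 1.0571e-05 * 421
dL = 0.721 cm


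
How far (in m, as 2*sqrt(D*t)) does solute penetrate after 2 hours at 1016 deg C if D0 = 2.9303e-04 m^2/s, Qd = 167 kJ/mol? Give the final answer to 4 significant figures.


Step 1: D = D0 * exp(-Qd/(R*T))
T = 1289.15 K
D = 2.9303e-04 * exp(-167e3 / (8.314 * 1289.15)) = 5.01245e-11 m^2/s
Step 2: L = 2*sqrt(D*t)
t = 2 h = 7200 s
L = 2*sqrt(5.01245e-11 * 7200) = 1.201e-03 m


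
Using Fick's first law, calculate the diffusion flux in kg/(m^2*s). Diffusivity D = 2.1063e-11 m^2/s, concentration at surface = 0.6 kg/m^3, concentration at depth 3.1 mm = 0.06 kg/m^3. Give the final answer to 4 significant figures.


J = -D * (dC/dx) = D * (C1 - C2) / dx
J = 2.1063e-11 * (0.6 - 0.06) / 3.1e-03
J = 3.669e-09 kg/(m^2*s)


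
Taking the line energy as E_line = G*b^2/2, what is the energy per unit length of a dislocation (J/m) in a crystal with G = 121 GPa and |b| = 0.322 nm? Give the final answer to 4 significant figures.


E = G*b^2/2
b = 0.322 nm = 3.22e-10 m
G = 121 GPa = 1.21e+11 Pa
E = 0.5 * 1.21e+11 * (3.22e-10)^2
E = 6.273e-09 J/m


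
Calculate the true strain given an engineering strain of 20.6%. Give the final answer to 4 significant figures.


epsilon_true = ln(1 + epsilon_eng)
epsilon_true = ln(1 + 0.206)
epsilon_true = 0.1873


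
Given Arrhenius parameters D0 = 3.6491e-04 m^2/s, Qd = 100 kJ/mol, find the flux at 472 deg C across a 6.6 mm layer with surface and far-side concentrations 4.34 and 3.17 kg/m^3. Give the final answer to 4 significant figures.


Step 1: D = D0 * exp(-Qd/(R*T))
T = 472 + 273.15 = 745.15 K
D = 3.6491e-04 * exp(-100e3 / (8.314 * 745.15)) = 3.56437e-11 m^2/s
Step 2: J = D * (C1 - C2) / dx
J = 3.56437e-11 * (4.34 - 3.17) / 6.6e-03
J = 6.319e-09 kg/(m^2*s)


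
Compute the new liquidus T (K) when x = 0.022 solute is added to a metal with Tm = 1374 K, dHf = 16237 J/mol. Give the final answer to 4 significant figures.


dT = R*Tm^2*x / dHf
dT = 8.314 * 1374^2 * 0.022 / 16237
dT = 21.2667 K
T_new = 1374 - 21.2667 = 1353 K


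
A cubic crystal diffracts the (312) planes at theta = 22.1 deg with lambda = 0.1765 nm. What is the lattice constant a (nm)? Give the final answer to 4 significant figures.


d = lambda / (2*sin(theta))
d = 0.1765 / (2*sin(22.1 deg))
d = 0.234568 nm
a = d * sqrt(h^2+k^2+l^2) = 0.234568 * sqrt(14)
a = 0.8777 nm


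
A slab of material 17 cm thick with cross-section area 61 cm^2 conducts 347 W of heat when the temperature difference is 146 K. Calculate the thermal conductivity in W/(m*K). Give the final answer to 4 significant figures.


k = Q*L / (A*dT)
L = 0.17 m, A = 6.1e-03 m^2
k = 347 * 0.17 / (6.1e-03 * 146)
k = 66.24 W/(m*K)


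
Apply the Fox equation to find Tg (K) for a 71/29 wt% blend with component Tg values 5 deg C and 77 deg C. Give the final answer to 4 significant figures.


1/Tg = w1/Tg1 + w2/Tg2 (in Kelvin)
Tg1 = 278.15 K, Tg2 = 350.15 K
1/Tg = 0.71/278.15 + 0.29/350.15
Tg = 295.8 K


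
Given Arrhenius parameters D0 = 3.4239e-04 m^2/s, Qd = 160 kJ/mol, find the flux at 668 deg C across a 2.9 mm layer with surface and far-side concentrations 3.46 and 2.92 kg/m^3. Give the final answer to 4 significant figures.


Step 1: D = D0 * exp(-Qd/(R*T))
T = 668 + 273.15 = 941.15 K
D = 3.4239e-04 * exp(-160e3 / (8.314 * 941.15)) = 4.50881e-13 m^2/s
Step 2: J = D * (C1 - C2) / dx
J = 4.50881e-13 * (3.46 - 2.92) / 2.9e-03
J = 8.396e-11 kg/(m^2*s)


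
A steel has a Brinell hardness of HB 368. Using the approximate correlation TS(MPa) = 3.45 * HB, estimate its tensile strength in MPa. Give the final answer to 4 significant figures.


TS (MPa) = 3.45 * HB
TS = 3.45 * 368
TS = 1270 MPa


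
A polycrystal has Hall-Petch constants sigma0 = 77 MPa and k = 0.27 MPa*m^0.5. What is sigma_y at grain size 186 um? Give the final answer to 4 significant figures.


sigma_y = sigma0 + k / sqrt(d)
d = 186 um = 1.86e-04 m
sigma_y = 77 + 0.27 / sqrt(1.86e-04)
sigma_y = 96.8 MPa


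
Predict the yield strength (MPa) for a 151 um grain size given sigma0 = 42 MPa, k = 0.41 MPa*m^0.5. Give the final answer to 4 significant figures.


sigma_y = sigma0 + k / sqrt(d)
d = 151 um = 1.51e-04 m
sigma_y = 42 + 0.41 / sqrt(1.51e-04)
sigma_y = 75.37 MPa


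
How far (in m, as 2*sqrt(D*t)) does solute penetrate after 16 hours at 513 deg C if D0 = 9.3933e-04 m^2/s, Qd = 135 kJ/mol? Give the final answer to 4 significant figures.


Step 1: D = D0 * exp(-Qd/(R*T))
T = 786.15 K
D = 9.3933e-04 * exp(-135e3 / (8.314 * 786.15)) = 1.00602e-12 m^2/s
Step 2: L = 2*sqrt(D*t)
t = 16 h = 57600 s
L = 2*sqrt(1.00602e-12 * 57600) = 4.814e-04 m


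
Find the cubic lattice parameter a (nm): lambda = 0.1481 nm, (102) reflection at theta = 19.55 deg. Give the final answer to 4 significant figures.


d = lambda / (2*sin(theta))
d = 0.1481 / (2*sin(19.55 deg))
d = 0.22129 nm
a = d * sqrt(h^2+k^2+l^2) = 0.22129 * sqrt(5)
a = 0.4948 nm


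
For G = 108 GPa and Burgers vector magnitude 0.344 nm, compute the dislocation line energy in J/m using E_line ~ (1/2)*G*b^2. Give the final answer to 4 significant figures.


E = G*b^2/2
b = 0.344 nm = 3.44e-10 m
G = 108 GPa = 1.08e+11 Pa
E = 0.5 * 1.08e+11 * (3.44e-10)^2
E = 6.39e-09 J/m


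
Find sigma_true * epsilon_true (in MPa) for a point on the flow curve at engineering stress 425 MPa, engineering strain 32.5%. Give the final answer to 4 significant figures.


sigma_true = sigma_eng * (1 + epsilon_eng)
sigma_true = 425 * (1 + 0.325) = 563.125 MPa
epsilon_true = ln(1 + epsilon_eng)
epsilon_true = ln(1 + 0.325) = 0.281412
sigma_true * epsilon_true = 563.125 * 0.281412 = 158.5 MPa


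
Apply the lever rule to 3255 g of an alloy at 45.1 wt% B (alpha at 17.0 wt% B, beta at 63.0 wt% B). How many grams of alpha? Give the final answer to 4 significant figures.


f_alpha = (C_beta - C0) / (C_beta - C_alpha)
f_alpha = (63.0 - 45.1) / (63.0 - 17.0) = 0.38913
m_alpha = f_alpha * m_total = 0.38913 * 3255 = 1267 g


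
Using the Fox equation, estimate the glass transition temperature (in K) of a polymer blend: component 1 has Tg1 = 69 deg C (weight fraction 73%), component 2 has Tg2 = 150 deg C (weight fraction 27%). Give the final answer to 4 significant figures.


1/Tg = w1/Tg1 + w2/Tg2 (in Kelvin)
Tg1 = 342.15 K, Tg2 = 423.15 K
1/Tg = 0.73/342.15 + 0.27/423.15
Tg = 360.8 K


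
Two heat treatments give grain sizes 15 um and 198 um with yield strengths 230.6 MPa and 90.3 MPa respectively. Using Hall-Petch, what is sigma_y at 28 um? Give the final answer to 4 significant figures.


sigma_y = sigma0 + k / sqrt(d)
1/sqrt(d1) = 1/sqrt(1.5e-05) = 258.199;  1/sqrt(d2) = 71.0669
k = (sigma1 - sigma2) / (1/sqrt(d1) - 1/sqrt(d2)) = (230.6 - 90.3) / (258.199 - 71.0669) = 0.749738 MPa*m^0.5
sigma0 = sigma1 - k/sqrt(d1) = 230.6 - 0.749738*258.199 = 37.0184 MPa
sigma_y(d3) = 37.0184 + 0.749738 / sqrt(2.8e-05) = 178.7 MPa


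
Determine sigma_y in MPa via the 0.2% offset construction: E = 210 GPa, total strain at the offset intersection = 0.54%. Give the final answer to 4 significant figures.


Offset strain = 0.002
Elastic strain at yield = total_strain - offset = 5.4e-03 - 0.002 = 3.4e-03
sigma_y = E * elastic_strain = 210000 * 3.4e-03
sigma_y = 714 MPa


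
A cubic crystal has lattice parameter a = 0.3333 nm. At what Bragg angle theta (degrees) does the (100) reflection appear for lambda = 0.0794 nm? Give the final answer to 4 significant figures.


d = a / sqrt(h^2+k^2+l^2)
d = 0.3333 / sqrt(1) = 0.3333 nm
lambda = 2*d*sin(theta)  =>  sin(theta) = lambda / (2*d)
sin(theta) = 0.0794 / (2 * 0.3333) = 0.119112
theta = 6.841 deg


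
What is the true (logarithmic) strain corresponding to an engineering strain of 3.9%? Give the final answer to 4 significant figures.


epsilon_true = ln(1 + epsilon_eng)
epsilon_true = ln(1 + 0.039)
epsilon_true = 0.03826


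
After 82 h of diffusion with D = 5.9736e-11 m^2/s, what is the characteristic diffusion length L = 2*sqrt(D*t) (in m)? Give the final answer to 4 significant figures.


t = 82 hr = 295200 s
Diffusion length = 2*sqrt(D*t)
= 2*sqrt(5.9736e-11 * 295200)
= 8.399e-03 m


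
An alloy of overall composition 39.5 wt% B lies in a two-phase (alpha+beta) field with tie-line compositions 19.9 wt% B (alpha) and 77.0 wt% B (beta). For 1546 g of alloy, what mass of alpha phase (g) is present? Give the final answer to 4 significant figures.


f_alpha = (C_beta - C0) / (C_beta - C_alpha)
f_alpha = (77.0 - 39.5) / (77.0 - 19.9) = 0.656743
m_alpha = f_alpha * m_total = 0.656743 * 1546 = 1015 g


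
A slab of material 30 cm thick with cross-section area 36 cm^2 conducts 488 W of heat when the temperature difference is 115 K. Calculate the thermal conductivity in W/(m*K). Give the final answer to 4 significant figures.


k = Q*L / (A*dT)
L = 0.3 m, A = 3.6e-03 m^2
k = 488 * 0.3 / (3.6e-03 * 115)
k = 353.6 W/(m*K)


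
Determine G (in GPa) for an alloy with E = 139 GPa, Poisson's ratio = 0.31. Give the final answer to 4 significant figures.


G = E / (2*(1+nu))
G = 139 / (2*(1+0.31))
G = 53.05 GPa


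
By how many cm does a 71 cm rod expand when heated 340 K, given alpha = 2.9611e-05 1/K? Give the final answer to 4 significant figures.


dL = L0 * alpha * dT
dL = 71 * 2.9611e-05 * 340
dL = 0.7148 cm


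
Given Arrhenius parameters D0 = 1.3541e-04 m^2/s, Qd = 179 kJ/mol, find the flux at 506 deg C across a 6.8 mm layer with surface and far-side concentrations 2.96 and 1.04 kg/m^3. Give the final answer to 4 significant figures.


Step 1: D = D0 * exp(-Qd/(R*T))
T = 506 + 273.15 = 779.15 K
D = 1.3541e-04 * exp(-179e3 / (8.314 * 779.15)) = 1.35195e-16 m^2/s
Step 2: J = D * (C1 - C2) / dx
J = 1.35195e-16 * (2.96 - 1.04) / 6.8e-03
J = 3.817e-14 kg/(m^2*s)


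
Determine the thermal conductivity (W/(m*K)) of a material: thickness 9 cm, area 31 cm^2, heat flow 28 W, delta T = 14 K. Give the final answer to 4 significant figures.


k = Q*L / (A*dT)
L = 0.09 m, A = 3.1e-03 m^2
k = 28 * 0.09 / (3.1e-03 * 14)
k = 58.06 W/(m*K)


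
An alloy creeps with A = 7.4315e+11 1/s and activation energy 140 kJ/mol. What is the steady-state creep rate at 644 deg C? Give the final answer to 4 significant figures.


rate = A * exp(-Q / (R*T))
T = 644 + 273.15 = 917.15 K
rate = 7.4315e+11 * exp(-140e3 / (8.314 * 917.15))
rate = 7895 1/s


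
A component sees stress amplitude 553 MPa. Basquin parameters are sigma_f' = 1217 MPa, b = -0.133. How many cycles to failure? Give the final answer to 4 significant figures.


sigma_a = sigma_f' * (2*Nf)^b
2*Nf = (sigma_a / sigma_f')^(1/b)
2*Nf = (553 / 1217)^(1/-0.133)
2*Nf = 376.426
Nf = 188.2 cycles


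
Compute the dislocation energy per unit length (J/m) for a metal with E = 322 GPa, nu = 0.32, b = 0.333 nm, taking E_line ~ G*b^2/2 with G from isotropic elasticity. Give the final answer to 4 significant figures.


Step 1: G = E / (2*(1+nu))
G = 322 / (2*(1+0.32)) = 121.97 GPa = 1.2197e+11 Pa
Step 2: E_line = G*b^2/2
b = 0.333 nm = 3.33e-10 m
E_line = 0.5 * 1.2197e+11 * (3.33e-10)^2 = 6.763e-09 J/m


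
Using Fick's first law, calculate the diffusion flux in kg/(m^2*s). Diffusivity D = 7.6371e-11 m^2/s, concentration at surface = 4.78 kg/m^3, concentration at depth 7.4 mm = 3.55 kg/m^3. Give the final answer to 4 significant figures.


J = -D * (dC/dx) = D * (C1 - C2) / dx
J = 7.6371e-11 * (4.78 - 3.55) / 7.4e-03
J = 1.269e-08 kg/(m^2*s)


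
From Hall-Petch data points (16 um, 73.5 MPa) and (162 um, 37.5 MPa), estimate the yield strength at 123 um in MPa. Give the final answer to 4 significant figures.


sigma_y = sigma0 + k / sqrt(d)
1/sqrt(d1) = 1/sqrt(1.6e-05) = 250;  1/sqrt(d2) = 78.5674
k = (sigma1 - sigma2) / (1/sqrt(d1) - 1/sqrt(d2)) = (73.5 - 37.5) / (250 - 78.5674) = 0.209995 MPa*m^0.5
sigma0 = sigma1 - k/sqrt(d1) = 73.5 - 0.209995*250 = 21.0012 MPa
sigma_y(d3) = 21.0012 + 0.209995 / sqrt(1.23e-04) = 39.94 MPa


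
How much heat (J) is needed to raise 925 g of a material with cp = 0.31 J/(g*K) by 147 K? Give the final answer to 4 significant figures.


Q = m * cp * dT
Q = 925 * 0.31 * 147
Q = 42150 J


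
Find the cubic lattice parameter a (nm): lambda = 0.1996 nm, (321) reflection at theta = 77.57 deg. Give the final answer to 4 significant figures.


d = lambda / (2*sin(theta))
d = 0.1996 / (2*sin(77.57 deg))
d = 0.102195 nm
a = d * sqrt(h^2+k^2+l^2) = 0.102195 * sqrt(14)
a = 0.3824 nm


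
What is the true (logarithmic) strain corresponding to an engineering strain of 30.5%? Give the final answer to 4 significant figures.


epsilon_true = ln(1 + epsilon_eng)
epsilon_true = ln(1 + 0.305)
epsilon_true = 0.2662


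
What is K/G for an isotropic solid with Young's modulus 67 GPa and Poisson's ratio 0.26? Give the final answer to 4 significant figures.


G = E / (2*(1+nu))
G = 67 / (2*(1+0.26)) = 26.5873 GPa
K = E / (3*(1-2*nu))
K = 67 / (3*(1-2*0.26)) = 46.5278 GPa
K/G = 46.5278 / 26.5873 = 1.75


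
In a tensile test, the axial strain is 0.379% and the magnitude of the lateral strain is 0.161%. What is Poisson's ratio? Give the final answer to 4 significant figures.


nu = -epsilon_lat / epsilon_axial
Lateral strain is contraction (negative), so using magnitudes:
nu = 0.161 / 0.379
nu = 0.4248


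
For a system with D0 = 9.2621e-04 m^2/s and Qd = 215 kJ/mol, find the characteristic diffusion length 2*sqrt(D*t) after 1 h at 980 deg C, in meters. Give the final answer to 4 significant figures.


Step 1: D = D0 * exp(-Qd/(R*T))
T = 1253.15 K
D = 9.2621e-04 * exp(-215e3 / (8.314 * 1253.15)) = 1.01067e-12 m^2/s
Step 2: L = 2*sqrt(D*t)
t = 1 h = 3600 s
L = 2*sqrt(1.01067e-12 * 3600) = 1.206e-04 m


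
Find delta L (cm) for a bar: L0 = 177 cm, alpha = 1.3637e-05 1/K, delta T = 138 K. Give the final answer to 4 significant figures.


dL = L0 * alpha * dT
dL = 177 * 1.3637e-05 * 138
dL = 0.3331 cm


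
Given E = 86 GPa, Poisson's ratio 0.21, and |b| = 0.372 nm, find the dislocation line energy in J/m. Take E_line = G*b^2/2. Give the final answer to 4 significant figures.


Step 1: G = E / (2*(1+nu))
G = 86 / (2*(1+0.21)) = 35.5372 GPa = 3.55372e+10 Pa
Step 2: E_line = G*b^2/2
b = 0.372 nm = 3.72e-10 m
E_line = 0.5 * 3.55372e+10 * (3.72e-10)^2 = 2.459e-09 J/m


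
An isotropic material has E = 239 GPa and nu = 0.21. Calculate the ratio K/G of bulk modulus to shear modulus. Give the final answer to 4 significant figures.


G = E / (2*(1+nu))
G = 239 / (2*(1+0.21)) = 98.7603 GPa
K = E / (3*(1-2*nu))
K = 239 / (3*(1-2*0.21)) = 137.356 GPa
K/G = 137.356 / 98.7603 = 1.391


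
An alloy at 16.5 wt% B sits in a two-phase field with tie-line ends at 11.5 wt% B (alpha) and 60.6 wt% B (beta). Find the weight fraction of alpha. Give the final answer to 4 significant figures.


f_alpha = (C_beta - C0) / (C_beta - C_alpha)
f_alpha = (60.6 - 16.5) / (60.6 - 11.5)
f_alpha = 0.8982


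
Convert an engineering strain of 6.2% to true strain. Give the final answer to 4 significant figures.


epsilon_true = ln(1 + epsilon_eng)
epsilon_true = ln(1 + 0.062)
epsilon_true = 0.06015


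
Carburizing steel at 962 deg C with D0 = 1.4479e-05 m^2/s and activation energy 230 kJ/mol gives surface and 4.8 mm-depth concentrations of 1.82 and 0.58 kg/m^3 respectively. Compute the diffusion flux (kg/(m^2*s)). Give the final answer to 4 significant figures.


Step 1: D = D0 * exp(-Qd/(R*T))
T = 962 + 273.15 = 1235.15 K
D = 1.4479e-05 * exp(-230e3 / (8.314 * 1235.15)) = 2.71431e-15 m^2/s
Step 2: J = D * (C1 - C2) / dx
J = 2.71431e-15 * (1.82 - 0.58) / 4.8e-03
J = 7.012e-13 kg/(m^2*s)


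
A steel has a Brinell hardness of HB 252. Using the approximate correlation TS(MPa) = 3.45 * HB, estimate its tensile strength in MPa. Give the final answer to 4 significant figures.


TS (MPa) = 3.45 * HB
TS = 3.45 * 252
TS = 869.4 MPa


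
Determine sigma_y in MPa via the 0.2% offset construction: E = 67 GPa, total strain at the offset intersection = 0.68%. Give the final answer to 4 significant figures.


Offset strain = 0.002
Elastic strain at yield = total_strain - offset = 6.8e-03 - 0.002 = 4.8e-03
sigma_y = E * elastic_strain = 67000 * 4.8e-03
sigma_y = 321.6 MPa


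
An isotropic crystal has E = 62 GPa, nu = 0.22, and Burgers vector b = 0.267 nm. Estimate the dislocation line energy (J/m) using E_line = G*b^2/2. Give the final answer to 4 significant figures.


Step 1: G = E / (2*(1+nu))
G = 62 / (2*(1+0.22)) = 25.4098 GPa = 2.54098e+10 Pa
Step 2: E_line = G*b^2/2
b = 0.267 nm = 2.67e-10 m
E_line = 0.5 * 2.54098e+10 * (2.67e-10)^2 = 9.057e-10 J/m


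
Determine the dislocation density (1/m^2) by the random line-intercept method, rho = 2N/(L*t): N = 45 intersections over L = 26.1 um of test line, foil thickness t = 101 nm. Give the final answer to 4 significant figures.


rho = 2N / (L * t)
L = 26.1 um = 2.61e-05 m, t = 101 nm = 1.01e-07 m
rho = 2 * 45 / (2.61e-05 * 1.01e-07)
rho = 3.414e+13 1/m^2


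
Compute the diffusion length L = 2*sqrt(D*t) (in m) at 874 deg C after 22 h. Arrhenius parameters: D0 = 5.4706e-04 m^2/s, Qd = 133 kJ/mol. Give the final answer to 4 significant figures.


Step 1: D = D0 * exp(-Qd/(R*T))
T = 1147.15 K
D = 5.4706e-04 * exp(-133e3 / (8.314 * 1147.15)) = 4.80572e-10 m^2/s
Step 2: L = 2*sqrt(D*t)
t = 22 h = 79200 s
L = 2*sqrt(4.80572e-10 * 79200) = 0.01234 m


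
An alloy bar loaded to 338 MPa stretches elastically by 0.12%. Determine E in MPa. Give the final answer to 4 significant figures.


E = sigma / epsilon
epsilon = 0.12% = 1.2e-03
E = 338 / 1.2e-03
E = 281700 MPa


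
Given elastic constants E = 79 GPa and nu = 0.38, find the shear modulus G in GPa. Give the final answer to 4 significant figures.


G = E / (2*(1+nu))
G = 79 / (2*(1+0.38))
G = 28.62 GPa


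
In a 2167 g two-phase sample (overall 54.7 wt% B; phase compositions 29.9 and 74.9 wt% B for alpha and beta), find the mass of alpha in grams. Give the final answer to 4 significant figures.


f_alpha = (C_beta - C0) / (C_beta - C_alpha)
f_alpha = (74.9 - 54.7) / (74.9 - 29.9) = 0.448889
m_alpha = f_alpha * m_total = 0.448889 * 2167 = 972.7 g


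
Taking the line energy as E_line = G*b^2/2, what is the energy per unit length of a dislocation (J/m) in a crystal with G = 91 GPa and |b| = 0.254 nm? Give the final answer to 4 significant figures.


E = G*b^2/2
b = 0.254 nm = 2.54e-10 m
G = 91 GPa = 9.1e+10 Pa
E = 0.5 * 9.1e+10 * (2.54e-10)^2
E = 2.935e-09 J/m


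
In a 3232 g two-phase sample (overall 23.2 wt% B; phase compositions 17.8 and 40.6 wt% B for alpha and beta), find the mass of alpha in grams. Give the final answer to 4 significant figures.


f_alpha = (C_beta - C0) / (C_beta - C_alpha)
f_alpha = (40.6 - 23.2) / (40.6 - 17.8) = 0.763158
m_alpha = f_alpha * m_total = 0.763158 * 3232 = 2467 g


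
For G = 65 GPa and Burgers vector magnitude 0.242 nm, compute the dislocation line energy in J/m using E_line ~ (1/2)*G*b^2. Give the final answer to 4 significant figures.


E = G*b^2/2
b = 0.242 nm = 2.42e-10 m
G = 65 GPa = 6.5e+10 Pa
E = 0.5 * 6.5e+10 * (2.42e-10)^2
E = 1.903e-09 J/m


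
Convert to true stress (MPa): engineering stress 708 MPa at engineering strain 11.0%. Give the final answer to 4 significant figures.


sigma_true = sigma_eng * (1 + epsilon_eng)
sigma_true = 708 * (1 + 0.11)
sigma_true = 785.9 MPa


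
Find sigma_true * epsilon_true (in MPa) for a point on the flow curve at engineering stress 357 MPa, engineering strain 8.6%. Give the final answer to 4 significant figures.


sigma_true = sigma_eng * (1 + epsilon_eng)
sigma_true = 357 * (1 + 0.086) = 387.702 MPa
epsilon_true = ln(1 + epsilon_eng)
epsilon_true = ln(1 + 0.086) = 0.0825012
sigma_true * epsilon_true = 387.702 * 0.0825012 = 31.99 MPa


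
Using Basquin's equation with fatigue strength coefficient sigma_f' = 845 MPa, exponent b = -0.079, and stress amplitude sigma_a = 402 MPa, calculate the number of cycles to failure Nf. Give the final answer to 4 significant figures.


sigma_a = sigma_f' * (2*Nf)^b
2*Nf = (sigma_a / sigma_f')^(1/b)
2*Nf = (402 / 845)^(1/-0.079)
2*Nf = 12132
Nf = 6066 cycles


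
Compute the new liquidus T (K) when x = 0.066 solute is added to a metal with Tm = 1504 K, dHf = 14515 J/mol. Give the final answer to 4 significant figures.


dT = R*Tm^2*x / dHf
dT = 8.314 * 1504^2 * 0.066 / 14515
dT = 85.5131 K
T_new = 1504 - 85.5131 = 1418 K


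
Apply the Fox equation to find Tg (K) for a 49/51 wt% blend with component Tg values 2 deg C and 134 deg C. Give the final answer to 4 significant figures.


1/Tg = w1/Tg1 + w2/Tg2 (in Kelvin)
Tg1 = 275.15 K, Tg2 = 407.15 K
1/Tg = 0.49/275.15 + 0.51/407.15
Tg = 329.7 K


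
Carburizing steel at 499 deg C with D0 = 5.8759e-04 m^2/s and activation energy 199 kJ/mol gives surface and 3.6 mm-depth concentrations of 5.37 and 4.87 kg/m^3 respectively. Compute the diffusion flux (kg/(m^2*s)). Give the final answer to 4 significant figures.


Step 1: D = D0 * exp(-Qd/(R*T))
T = 499 + 273.15 = 772.15 K
D = 5.8759e-04 * exp(-199e3 / (8.314 * 772.15)) = 2.0257e-17 m^2/s
Step 2: J = D * (C1 - C2) / dx
J = 2.0257e-17 * (5.37 - 4.87) / 3.6e-03
J = 2.813e-15 kg/(m^2*s)


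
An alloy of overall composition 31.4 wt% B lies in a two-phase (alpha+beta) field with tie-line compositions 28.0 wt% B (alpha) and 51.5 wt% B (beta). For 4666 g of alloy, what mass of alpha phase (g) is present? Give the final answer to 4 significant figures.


f_alpha = (C_beta - C0) / (C_beta - C_alpha)
f_alpha = (51.5 - 31.4) / (51.5 - 28.0) = 0.855319
m_alpha = f_alpha * m_total = 0.855319 * 4666 = 3991 g


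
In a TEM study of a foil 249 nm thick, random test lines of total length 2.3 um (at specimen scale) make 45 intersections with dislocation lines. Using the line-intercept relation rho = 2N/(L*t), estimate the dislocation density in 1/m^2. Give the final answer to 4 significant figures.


rho = 2N / (L * t)
L = 2.3 um = 2.3e-06 m, t = 249 nm = 2.49e-07 m
rho = 2 * 45 / (2.3e-06 * 2.49e-07)
rho = 1.572e+14 1/m^2


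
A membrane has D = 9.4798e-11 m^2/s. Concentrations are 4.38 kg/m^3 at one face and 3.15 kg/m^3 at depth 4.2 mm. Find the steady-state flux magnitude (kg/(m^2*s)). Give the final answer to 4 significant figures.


J = -D * (dC/dx) = D * (C1 - C2) / dx
J = 9.4798e-11 * (4.38 - 3.15) / 4.2e-03
J = 2.776e-08 kg/(m^2*s)


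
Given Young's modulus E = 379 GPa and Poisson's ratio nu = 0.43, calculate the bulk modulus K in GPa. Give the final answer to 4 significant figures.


K = E / (3*(1-2*nu))
K = 379 / (3*(1-2*0.43))
K = 902.4 GPa


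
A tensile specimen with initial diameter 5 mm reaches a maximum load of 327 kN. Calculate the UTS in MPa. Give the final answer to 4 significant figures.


A0 = pi*(d/2)^2 = pi*(5/2)^2 = 19.635 mm^2
UTS = F_max / A0 = 327*1000 / 19.635
UTS = 16650 MPa


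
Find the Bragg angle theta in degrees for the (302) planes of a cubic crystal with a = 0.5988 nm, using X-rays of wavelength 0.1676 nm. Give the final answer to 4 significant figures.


d = a / sqrt(h^2+k^2+l^2)
d = 0.5988 / sqrt(13) = 0.166077 nm
lambda = 2*d*sin(theta)  =>  sin(theta) = lambda / (2*d)
sin(theta) = 0.1676 / (2 * 0.166077) = 0.504584
theta = 30.3 deg


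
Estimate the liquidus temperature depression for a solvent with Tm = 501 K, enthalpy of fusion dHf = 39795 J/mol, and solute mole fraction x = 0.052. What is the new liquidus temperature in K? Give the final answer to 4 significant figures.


dT = R*Tm^2*x / dHf
dT = 8.314 * 501^2 * 0.052 / 39795
dT = 2.72684 K
T_new = 501 - 2.72684 = 498.3 K


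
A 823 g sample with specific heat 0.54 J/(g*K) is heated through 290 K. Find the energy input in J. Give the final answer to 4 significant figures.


Q = m * cp * dT
Q = 823 * 0.54 * 290
Q = 128900 J


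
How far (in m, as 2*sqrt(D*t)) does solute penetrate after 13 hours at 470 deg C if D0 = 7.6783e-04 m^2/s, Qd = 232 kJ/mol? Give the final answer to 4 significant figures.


Step 1: D = D0 * exp(-Qd/(R*T))
T = 743.15 K
D = 7.6783e-04 * exp(-232e3 / (8.314 * 743.15)) = 3.7829e-20 m^2/s
Step 2: L = 2*sqrt(D*t)
t = 13 h = 46800 s
L = 2*sqrt(3.7829e-20 * 46800) = 8.415e-08 m


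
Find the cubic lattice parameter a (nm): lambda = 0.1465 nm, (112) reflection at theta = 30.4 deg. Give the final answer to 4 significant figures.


d = lambda / (2*sin(theta))
d = 0.1465 / (2*sin(30.4 deg))
d = 0.144753 nm
a = d * sqrt(h^2+k^2+l^2) = 0.144753 * sqrt(6)
a = 0.3546 nm


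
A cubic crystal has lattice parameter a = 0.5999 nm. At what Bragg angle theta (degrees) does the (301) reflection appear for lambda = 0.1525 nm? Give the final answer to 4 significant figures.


d = a / sqrt(h^2+k^2+l^2)
d = 0.5999 / sqrt(10) = 0.189705 nm
lambda = 2*d*sin(theta)  =>  sin(theta) = lambda / (2*d)
sin(theta) = 0.1525 / (2 * 0.189705) = 0.40194
theta = 23.7 deg


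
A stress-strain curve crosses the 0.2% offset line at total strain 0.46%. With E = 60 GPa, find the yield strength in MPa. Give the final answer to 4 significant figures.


Offset strain = 0.002
Elastic strain at yield = total_strain - offset = 4.6e-03 - 0.002 = 2.6e-03
sigma_y = E * elastic_strain = 60000 * 2.6e-03
sigma_y = 156 MPa


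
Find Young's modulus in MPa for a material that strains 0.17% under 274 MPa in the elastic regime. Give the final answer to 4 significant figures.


E = sigma / epsilon
epsilon = 0.17% = 1.7e-03
E = 274 / 1.7e-03
E = 161200 MPa


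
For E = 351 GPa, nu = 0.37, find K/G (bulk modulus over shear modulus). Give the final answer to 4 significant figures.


G = E / (2*(1+nu))
G = 351 / (2*(1+0.37)) = 128.102 GPa
K = E / (3*(1-2*nu))
K = 351 / (3*(1-2*0.37)) = 450 GPa
K/G = 450 / 128.102 = 3.513


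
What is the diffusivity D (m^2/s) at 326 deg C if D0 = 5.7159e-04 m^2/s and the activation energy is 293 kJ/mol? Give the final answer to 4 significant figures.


D = D0 * exp(-Qd / (R*T))
T = 599.15 K
D = 5.7159e-04 * exp(-293e3 / (8.314 * 599.15))
D = 1.63e-29 m^2/s


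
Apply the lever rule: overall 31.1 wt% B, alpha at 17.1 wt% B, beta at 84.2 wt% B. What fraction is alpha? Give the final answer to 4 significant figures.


f_alpha = (C_beta - C0) / (C_beta - C_alpha)
f_alpha = (84.2 - 31.1) / (84.2 - 17.1)
f_alpha = 0.7914


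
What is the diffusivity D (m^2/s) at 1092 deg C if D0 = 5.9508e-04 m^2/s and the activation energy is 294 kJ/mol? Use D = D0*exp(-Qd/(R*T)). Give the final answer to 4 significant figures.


D = D0 * exp(-Qd / (R*T))
T = 1365.15 K
D = 5.9508e-04 * exp(-294e3 / (8.314 * 1365.15))
D = 3.349e-15 m^2/s


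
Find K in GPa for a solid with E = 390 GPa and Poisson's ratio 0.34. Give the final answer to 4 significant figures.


K = E / (3*(1-2*nu))
K = 390 / (3*(1-2*0.34))
K = 406.3 GPa


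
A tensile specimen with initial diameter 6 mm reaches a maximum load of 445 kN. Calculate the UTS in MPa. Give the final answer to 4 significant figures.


A0 = pi*(d/2)^2 = pi*(6/2)^2 = 28.2743 mm^2
UTS = F_max / A0 = 445*1000 / 28.2743
UTS = 15740 MPa


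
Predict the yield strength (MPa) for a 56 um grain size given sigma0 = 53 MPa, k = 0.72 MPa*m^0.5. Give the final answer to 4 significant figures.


sigma_y = sigma0 + k / sqrt(d)
d = 56 um = 5.6e-05 m
sigma_y = 53 + 0.72 / sqrt(5.6e-05)
sigma_y = 149.2 MPa


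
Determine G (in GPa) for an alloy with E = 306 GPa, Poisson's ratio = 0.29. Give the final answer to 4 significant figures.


G = E / (2*(1+nu))
G = 306 / (2*(1+0.29))
G = 118.6 GPa


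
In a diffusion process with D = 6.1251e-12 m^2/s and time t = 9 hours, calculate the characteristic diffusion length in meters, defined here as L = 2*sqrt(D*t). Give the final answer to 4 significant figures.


t = 9 hr = 32400 s
Diffusion length = 2*sqrt(D*t)
= 2*sqrt(6.1251e-12 * 32400)
= 8.91e-04 m


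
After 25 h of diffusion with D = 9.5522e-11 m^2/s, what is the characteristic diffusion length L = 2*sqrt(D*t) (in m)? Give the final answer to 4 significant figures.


t = 25 hr = 90000 s
Diffusion length = 2*sqrt(D*t)
= 2*sqrt(9.5522e-11 * 90000)
= 5.864e-03 m


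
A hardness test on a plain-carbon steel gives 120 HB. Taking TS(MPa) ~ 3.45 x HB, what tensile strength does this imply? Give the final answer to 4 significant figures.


TS (MPa) = 3.45 * HB
TS = 3.45 * 120
TS = 414 MPa


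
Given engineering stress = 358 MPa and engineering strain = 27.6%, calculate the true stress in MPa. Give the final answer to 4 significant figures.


sigma_true = sigma_eng * (1 + epsilon_eng)
sigma_true = 358 * (1 + 0.276)
sigma_true = 456.8 MPa


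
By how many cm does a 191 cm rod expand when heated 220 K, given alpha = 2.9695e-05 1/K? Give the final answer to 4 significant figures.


dL = L0 * alpha * dT
dL = 191 * 2.9695e-05 * 220
dL = 1.248 cm


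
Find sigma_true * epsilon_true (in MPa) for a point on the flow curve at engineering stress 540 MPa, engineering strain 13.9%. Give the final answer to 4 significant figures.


sigma_true = sigma_eng * (1 + epsilon_eng)
sigma_true = 540 * (1 + 0.139) = 615.06 MPa
epsilon_true = ln(1 + epsilon_eng)
epsilon_true = ln(1 + 0.139) = 0.130151
sigma_true * epsilon_true = 615.06 * 0.130151 = 80.05 MPa


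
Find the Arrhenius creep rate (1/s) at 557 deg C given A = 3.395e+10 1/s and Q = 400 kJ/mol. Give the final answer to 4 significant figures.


rate = A * exp(-Q / (R*T))
T = 557 + 273.15 = 830.15 K
rate = 3.395e+10 * exp(-400e3 / (8.314 * 830.15))
rate = 2.297e-15 1/s


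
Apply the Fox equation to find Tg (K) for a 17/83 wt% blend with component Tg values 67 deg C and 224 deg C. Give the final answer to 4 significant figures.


1/Tg = w1/Tg1 + w2/Tg2 (in Kelvin)
Tg1 = 340.15 K, Tg2 = 497.15 K
1/Tg = 0.17/340.15 + 0.83/497.15
Tg = 461 K


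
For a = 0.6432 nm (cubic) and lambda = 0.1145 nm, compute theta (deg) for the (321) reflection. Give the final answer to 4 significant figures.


d = a / sqrt(h^2+k^2+l^2)
d = 0.6432 / sqrt(14) = 0.171902 nm
lambda = 2*d*sin(theta)  =>  sin(theta) = lambda / (2*d)
sin(theta) = 0.1145 / (2 * 0.171902) = 0.333038
theta = 19.45 deg


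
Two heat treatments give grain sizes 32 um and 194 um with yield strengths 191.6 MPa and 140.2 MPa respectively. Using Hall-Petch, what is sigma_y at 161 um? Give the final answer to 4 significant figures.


sigma_y = sigma0 + k / sqrt(d)
1/sqrt(d1) = 1/sqrt(3.2e-05) = 176.777;  1/sqrt(d2) = 71.7958
k = (sigma1 - sigma2) / (1/sqrt(d1) - 1/sqrt(d2)) = (191.6 - 140.2) / (176.777 - 71.7958) = 0.489613 MPa*m^0.5
sigma0 = sigma1 - k/sqrt(d1) = 191.6 - 0.489613*176.777 = 105.048 MPa
sigma_y(d3) = 105.048 + 0.489613 / sqrt(1.61e-04) = 143.6 MPa


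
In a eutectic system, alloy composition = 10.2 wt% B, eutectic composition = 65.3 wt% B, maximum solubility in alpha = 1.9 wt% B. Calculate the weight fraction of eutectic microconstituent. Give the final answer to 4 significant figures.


f_primary = (C_e - C0) / (C_e - C_alpha_max)
f_primary = (65.3 - 10.2) / (65.3 - 1.9)
f_primary = 0.869085
f_eutectic = 1 - 0.869085 = 0.1309
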